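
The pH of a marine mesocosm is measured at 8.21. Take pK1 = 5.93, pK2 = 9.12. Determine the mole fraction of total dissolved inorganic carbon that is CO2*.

α₀ = 0.00465

α₀ = 1 / (1 + K1/[H⁺] + K1K2/[H⁺]²) = 1 / (1 + 10^+2.28 + 10^+1.37)
   = 1 / (1 + 190.55 + 23.442) = 1/214.99 = 0.004651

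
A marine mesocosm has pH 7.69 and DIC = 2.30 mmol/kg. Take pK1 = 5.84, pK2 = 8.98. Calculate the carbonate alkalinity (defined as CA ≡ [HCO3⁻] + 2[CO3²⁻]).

CA = 2.38 mmol/kg

CA = [HCO3⁻] + 2[CO3²⁻] = (α₁ + 2α₂)·DIC
At pH 7.69: [H⁺]/K1 = 10^-1.85 = 0.014125, K2/[H⁺] = 10^-1.29 = 0.051286
α₁ = 1/(1 + 0.014125 + 0.051286) = 1/1.0654 = 0.9386; α₂ = α₁·K2/[H⁺] = 0.04814
α₁ + 2α₂ = 1.0349
CA = 1.0349 × 2.30 = 2.38 mmol/kg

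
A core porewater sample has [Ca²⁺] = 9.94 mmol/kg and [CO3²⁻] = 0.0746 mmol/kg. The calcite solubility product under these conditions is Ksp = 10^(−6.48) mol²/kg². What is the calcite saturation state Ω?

Ksp = 10^(−6.48) = 3.311×10^-7
Ω = [Ca²⁺][CO3²⁻]/Ksp = (9.94×10^-3)(0.0746×10^-3) / 3.311×10^-7 = 2.24

Ω = 2.24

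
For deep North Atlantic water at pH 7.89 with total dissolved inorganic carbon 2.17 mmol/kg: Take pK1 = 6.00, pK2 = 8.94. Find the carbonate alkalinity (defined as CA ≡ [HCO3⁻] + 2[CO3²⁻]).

CA = 2.32 mmol/kg

CA = [HCO3⁻] + 2[CO3²⁻] = (α₁ + 2α₂)·DIC
At pH 7.89: [H⁺]/K1 = 10^-1.89 = 0.012882, K2/[H⁺] = 10^-1.05 = 0.089125
α₁ = 1/(1 + 0.012882 + 0.089125) = 1/1.1020 = 0.9074; α₂ = α₁·K2/[H⁺] = 0.08088
α₁ + 2α₂ = 1.0692
CA = 1.0692 × 2.17 = 2.32 mmol/kg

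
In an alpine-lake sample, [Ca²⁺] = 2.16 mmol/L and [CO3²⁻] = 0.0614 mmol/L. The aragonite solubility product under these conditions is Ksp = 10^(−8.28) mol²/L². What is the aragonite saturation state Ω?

Ksp = 10^(−8.28) = 5.248×10^-9
Ω = [Ca²⁺][CO3²⁻]/Ksp = (2.16×10^-3)(0.0614×10^-3) / 5.248×10^-9 = 25.3

Ω = 25.3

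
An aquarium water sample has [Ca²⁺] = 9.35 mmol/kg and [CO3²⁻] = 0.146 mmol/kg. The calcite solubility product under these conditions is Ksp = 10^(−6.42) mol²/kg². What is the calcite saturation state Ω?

Ksp = 10^(−6.42) = 3.802×10^-7
Ω = [Ca²⁺][CO3²⁻]/Ksp = (9.35×10^-3)(0.146×10^-3) / 3.802×10^-7 = 3.59

Ω = 3.59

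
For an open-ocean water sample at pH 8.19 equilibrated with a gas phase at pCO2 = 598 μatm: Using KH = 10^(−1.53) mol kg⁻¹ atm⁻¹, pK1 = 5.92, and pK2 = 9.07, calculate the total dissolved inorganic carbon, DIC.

[CO2*] = KH · pCO2 = 10^(−1.53) × 598×10^-6 = 1.765×10^-5 mol/kg
α₀ = 1/(1 + K1/[H⁺] + K1K2/[H⁺]²) = 1/(1 + 10^+2.27 + 10^+1.39) = 0.004722
DIC = [CO2*]/α₀ = 1.765×10^-5 / 0.004722 = 3.74 mmol/kg

DIC = 3.74 mmol/kg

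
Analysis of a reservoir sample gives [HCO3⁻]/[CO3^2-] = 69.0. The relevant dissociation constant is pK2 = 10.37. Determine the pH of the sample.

pH = 8.53

From K2 = [H⁺][CO3^2-]/[HCO3⁻]:  pH = pK2 − log₁₀([HCO3⁻]/[CO3^2-])
log₁₀(69.0) = +1.839
pH = 10.37 − (+1.839) = 8.53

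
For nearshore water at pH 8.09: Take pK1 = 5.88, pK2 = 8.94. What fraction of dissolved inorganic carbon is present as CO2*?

α₀ = 1 / (1 + K1/[H⁺] + K1K2/[H⁺]²) = 1 / (1 + 10^+2.21 + 10^+1.36)
   = 1 / (1 + 162.18 + 22.909) = 1/186.09 = 0.005374

α₀ = 0.00537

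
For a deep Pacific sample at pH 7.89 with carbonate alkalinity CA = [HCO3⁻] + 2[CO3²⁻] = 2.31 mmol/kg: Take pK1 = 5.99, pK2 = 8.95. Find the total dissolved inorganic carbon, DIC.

CA = [HCO3⁻] + 2[CO3²⁻] = (α₁ + 2α₂)·DIC
At pH 7.89: [H⁺]/K1 = 10^-1.90 = 0.012589, K2/[H⁺] = 10^-1.06 = 0.087096
α₁ = 1/(1 + 0.012589 + 0.087096) = 1/1.0997 = 0.9094; α₂ = α₁·K2/[H⁺] = 0.07920
α₁ + 2α₂ = 1.0678
DIC = CA / (α₁ + 2α₂) = 2.31 / 1.0678 = 2.16 mmol/kg

DIC = 2.16 mmol/kg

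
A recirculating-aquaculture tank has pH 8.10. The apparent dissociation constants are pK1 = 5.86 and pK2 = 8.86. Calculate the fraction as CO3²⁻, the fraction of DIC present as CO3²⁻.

α₂ = 1 / (1 + [H⁺]/K2 + [H⁺]²/(K1K2)) = 1 / (1 + 10^+0.76 + 10^-1.48)
   = 1 / (1 + 5.7544 + 0.033113) = 1/6.7875 = 0.1473

α₂ = 0.147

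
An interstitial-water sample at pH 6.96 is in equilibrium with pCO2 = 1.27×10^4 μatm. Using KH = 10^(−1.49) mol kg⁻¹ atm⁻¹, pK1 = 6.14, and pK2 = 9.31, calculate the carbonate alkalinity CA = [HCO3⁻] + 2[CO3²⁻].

CA = 2.74 mmol/kg

[CO2*] = KH · pCO2 = 10^(−1.49) × 1.27×10^4×10^-6 = 4.110×10^-4 mol/kg
α₀ = 1/(1 + K1/[H⁺] + K1K2/[H⁺]²) = 1/(1 + 10^+0.82 + 10^-1.53) = 0.1310
DIC = [CO2*]/α₀ = 4.110×10^-4 / 0.1310 = 3.138 mmol/kg
CA = (α₁ + 2α₂)·DIC = (0.8652 + 2×0.003865) × 3.138 = 2.74 mmol/kg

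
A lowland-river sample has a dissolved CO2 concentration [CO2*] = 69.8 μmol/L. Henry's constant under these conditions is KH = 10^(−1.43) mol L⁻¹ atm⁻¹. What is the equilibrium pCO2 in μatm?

KH = 10^(−1.43) = 3.715×10^-2 mol L⁻¹ atm⁻¹
pCO2 = [CO2*]/KH = 69.8×10^-6 / 3.715×10^-2 = 1.88×10^-3 atm = 1880 μatm

pCO2 = 1880 μatm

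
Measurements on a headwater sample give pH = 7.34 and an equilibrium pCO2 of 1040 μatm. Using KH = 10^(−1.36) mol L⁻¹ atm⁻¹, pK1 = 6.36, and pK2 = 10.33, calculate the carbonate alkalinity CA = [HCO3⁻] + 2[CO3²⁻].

CA = 0.434 mmol/L

[CO2*] = KH · pCO2 = 10^(−1.36) × 1040×10^-6 = 4.540×10^-5 mol/L
α₀ = 1/(1 + K1/[H⁺] + K1K2/[H⁺]²) = 1/(1 + 10^+0.98 + 10^-2.01) = 0.09470
DIC = [CO2*]/α₀ = 4.540×10^-5 / 0.09470 = 0.4794 mmol/L
CA = (α₁ + 2α₂)·DIC = (0.9044 + 2×0.0009254) × 0.4794 = 0.434 mmol/L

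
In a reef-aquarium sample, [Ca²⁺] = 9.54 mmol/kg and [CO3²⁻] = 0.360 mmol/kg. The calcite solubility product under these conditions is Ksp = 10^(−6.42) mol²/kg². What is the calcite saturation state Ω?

Ksp = 10^(−6.42) = 3.802×10^-7
Ω = [Ca²⁺][CO3²⁻]/Ksp = (9.54×10^-3)(0.360×10^-3) / 3.802×10^-7 = 9.03

Ω = 9.03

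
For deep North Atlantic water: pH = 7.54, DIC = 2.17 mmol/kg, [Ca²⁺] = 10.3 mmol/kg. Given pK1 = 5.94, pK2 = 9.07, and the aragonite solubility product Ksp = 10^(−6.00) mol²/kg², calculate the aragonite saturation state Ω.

Ω = 0.625

α₂ = 1 / (1 + [H⁺]/K2 + [H⁺]²/(K1K2)) = 1 / (1 + 10^+1.53 + 10^-0.07)
   = 1 / (1 + 33.884 + 0.85114) = 1/35.736 = 0.02798
[CO3²⁻] = α₂ × DIC = 0.02798 × 2.17 = 0.06072 mmol/kg
Ksp = 10^(−6.00) = 1.000×10^-6
Ω = [Ca²⁺][CO3²⁻]/Ksp = (10.3×10^-3)(6.072×10^-5) / 1.000×10^-6 = 0.625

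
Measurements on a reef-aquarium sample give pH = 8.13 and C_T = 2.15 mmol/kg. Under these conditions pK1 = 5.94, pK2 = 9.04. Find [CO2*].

[CO2*] = 12.3 μmol/kg

α₀ = 1 / (1 + K1/[H⁺] + K1K2/[H⁺]²) = 1 / (1 + 10^+2.19 + 10^+1.28)
   = 1 / (1 + 154.88 + 19.055) = 1/174.94 = 0.005716
[CO2*] = α₀ × DIC = 0.005716 × 2.15 = 0.0123 mmol/kg = 12.3 μmol/kg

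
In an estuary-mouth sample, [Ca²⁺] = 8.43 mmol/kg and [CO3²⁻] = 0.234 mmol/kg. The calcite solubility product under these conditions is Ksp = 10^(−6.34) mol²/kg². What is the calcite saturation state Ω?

Ksp = 10^(−6.34) = 4.571×10^-7
Ω = [Ca²⁺][CO3²⁻]/Ksp = (8.43×10^-3)(0.234×10^-3) / 4.571×10^-7 = 4.32

Ω = 4.32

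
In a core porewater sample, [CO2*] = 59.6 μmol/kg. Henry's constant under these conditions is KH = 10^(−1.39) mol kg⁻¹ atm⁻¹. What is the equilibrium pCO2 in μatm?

KH = 10^(−1.39) = 4.074×10^-2 mol kg⁻¹ atm⁻¹
pCO2 = [CO2*]/KH = 59.6×10^-6 / 4.074×10^-2 = 1.46×10^-3 atm = 1460 μatm

pCO2 = 1460 μatm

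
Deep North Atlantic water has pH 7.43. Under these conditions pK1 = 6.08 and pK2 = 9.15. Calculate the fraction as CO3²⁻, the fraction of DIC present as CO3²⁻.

α₂ = 1 / (1 + [H⁺]/K2 + [H⁺]²/(K1K2)) = 1 / (1 + 10^+1.72 + 10^+0.37)
   = 1 / (1 + 52.481 + 2.3442) = 1/55.825 = 0.01791

α₂ = 0.0179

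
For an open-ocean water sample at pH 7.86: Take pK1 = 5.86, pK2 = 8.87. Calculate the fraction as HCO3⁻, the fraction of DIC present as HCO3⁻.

α₁ = 0.903

α₁ = 1 / (1 + [H⁺]/K1 + K2/[H⁺]) = 1 / (1 + 10^-2.00 + 10^-1.01)
   = 1 / (1 + 0.010000 + 0.097724) = 1/1.1077 = 0.9028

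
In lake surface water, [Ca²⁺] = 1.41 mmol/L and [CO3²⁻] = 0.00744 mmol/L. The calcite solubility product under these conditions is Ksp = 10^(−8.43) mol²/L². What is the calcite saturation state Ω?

Ω = 2.82

Ksp = 10^(−8.43) = 3.715×10^-9
Ω = [Ca²⁺][CO3²⁻]/Ksp = (1.41×10^-3)(0.00744×10^-3) / 3.715×10^-9 = 2.82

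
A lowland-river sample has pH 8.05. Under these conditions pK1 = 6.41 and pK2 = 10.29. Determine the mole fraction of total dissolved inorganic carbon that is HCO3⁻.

α₁ = 0.972

α₁ = 1 / (1 + [H⁺]/K1 + K2/[H⁺]) = 1 / (1 + 10^-1.64 + 10^-2.24)
   = 1 / (1 + 0.022909 + 0.0057544) = 1/1.0287 = 0.9721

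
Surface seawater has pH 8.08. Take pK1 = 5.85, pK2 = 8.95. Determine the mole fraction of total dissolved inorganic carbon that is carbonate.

α₂ = 1 / (1 + [H⁺]/K2 + [H⁺]²/(K1K2)) = 1 / (1 + 10^+0.87 + 10^-1.36)
   = 1 / (1 + 7.4131 + 0.043652) = 1/8.4568 = 0.1182

α₂ = 0.118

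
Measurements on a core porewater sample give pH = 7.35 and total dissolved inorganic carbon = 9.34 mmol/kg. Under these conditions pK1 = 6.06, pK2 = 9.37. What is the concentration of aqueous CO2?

[CO2*] = 0.452 mmol/kg

α₀ = 1 / (1 + K1/[H⁺] + K1K2/[H⁺]²) = 1 / (1 + 10^+1.29 + 10^-0.73)
   = 1 / (1 + 19.498 + 0.18621) = 1/20.685 = 0.04835
[CO2*] = α₀ × DIC = 0.04835 × 9.34 = 0.452 mmol/kg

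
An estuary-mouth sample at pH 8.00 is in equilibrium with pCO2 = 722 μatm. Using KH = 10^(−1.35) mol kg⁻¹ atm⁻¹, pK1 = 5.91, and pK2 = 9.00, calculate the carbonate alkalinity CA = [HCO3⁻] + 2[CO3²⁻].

CA = 4.76 mmol/kg

[CO2*] = KH · pCO2 = 10^(−1.35) × 722×10^-6 = 3.225×10^-5 mol/kg
α₀ = 1/(1 + K1/[H⁺] + K1K2/[H⁺]²) = 1/(1 + 10^+2.09 + 10^+1.09) = 0.007335
DIC = [CO2*]/α₀ = 3.225×10^-5 / 0.007335 = 4.397 mmol/kg
CA = (α₁ + 2α₂)·DIC = (0.9024 + 2×0.09024) × 4.397 = 4.76 mmol/kg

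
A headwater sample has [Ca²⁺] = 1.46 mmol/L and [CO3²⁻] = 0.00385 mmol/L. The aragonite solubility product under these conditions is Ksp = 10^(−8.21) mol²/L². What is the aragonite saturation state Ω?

Ksp = 10^(−8.21) = 6.166×10^-9
Ω = [Ca²⁺][CO3²⁻]/Ksp = (1.46×10^-3)(0.00385×10^-3) / 6.166×10^-9 = 0.912

Ω = 0.912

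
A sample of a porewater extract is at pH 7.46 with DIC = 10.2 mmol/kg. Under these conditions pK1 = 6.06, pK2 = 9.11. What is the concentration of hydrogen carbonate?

α₁ = 1 / (1 + [H⁺]/K1 + K2/[H⁺]) = 1 / (1 + 10^-1.40 + 10^-1.65)
   = 1 / (1 + 0.039811 + 0.022387) = 1/1.0622 = 0.9414
[HCO3⁻] = α₁ × DIC = 0.9414 × 10.2 = 9.60 mmol/kg

[HCO3⁻] = 9.60 mmol/kg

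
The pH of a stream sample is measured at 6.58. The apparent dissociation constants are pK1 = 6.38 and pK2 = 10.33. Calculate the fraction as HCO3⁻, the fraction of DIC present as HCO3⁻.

α₁ = 1 / (1 + [H⁺]/K1 + K2/[H⁺]) = 1 / (1 + 10^-0.20 + 10^-3.75)
   = 1 / (1 + 0.63096 + 0.00017783) = 1/1.6311 = 0.6131

α₁ = 0.613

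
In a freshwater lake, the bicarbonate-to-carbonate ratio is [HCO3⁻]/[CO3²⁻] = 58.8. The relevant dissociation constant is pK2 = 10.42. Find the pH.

From K2 = [H⁺][CO3²⁻]/[HCO3⁻]:  pH = pK2 − log₁₀([HCO3⁻]/[CO3²⁻])
log₁₀(58.8) = +1.769
pH = 10.42 − (+1.769) = 8.65

pH = 8.65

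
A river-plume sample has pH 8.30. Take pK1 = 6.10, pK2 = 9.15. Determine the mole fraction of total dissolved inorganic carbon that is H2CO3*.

α₀ = 0.00550

α₀ = 1 / (1 + K1/[H⁺] + K1K2/[H⁺]²) = 1 / (1 + 10^+2.20 + 10^+1.35)
   = 1 / (1 + 158.49 + 22.387) = 1/181.88 = 0.005498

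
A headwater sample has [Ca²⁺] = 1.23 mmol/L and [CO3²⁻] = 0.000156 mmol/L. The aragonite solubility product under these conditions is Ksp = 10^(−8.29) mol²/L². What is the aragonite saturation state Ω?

Ksp = 10^(−8.29) = 5.129×10^-9
Ω = [Ca²⁺][CO3²⁻]/Ksp = (1.23×10^-3)(0.000156×10^-3) / 5.129×10^-9 = 0.0374

Ω = 0.0374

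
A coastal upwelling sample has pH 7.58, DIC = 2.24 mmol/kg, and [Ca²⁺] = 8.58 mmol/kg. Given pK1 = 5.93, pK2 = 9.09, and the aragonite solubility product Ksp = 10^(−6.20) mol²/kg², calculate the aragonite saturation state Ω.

α₂ = 1 / (1 + [H⁺]/K2 + [H⁺]²/(K1K2)) = 1 / (1 + 10^+1.51 + 10^-0.14)
   = 1 / (1 + 32.359 + 0.72444) = 1/34.084 = 0.02934
[CO3²⁻] = α₂ × DIC = 0.02934 × 2.24 = 0.06572 mmol/kg
Ksp = 10^(−6.20) = 6.310×10^-7
Ω = [Ca²⁺][CO3²⁻]/Ksp = (8.58×10^-3)(6.572×10^-5) / 6.310×10^-7 = 0.894

Ω = 0.894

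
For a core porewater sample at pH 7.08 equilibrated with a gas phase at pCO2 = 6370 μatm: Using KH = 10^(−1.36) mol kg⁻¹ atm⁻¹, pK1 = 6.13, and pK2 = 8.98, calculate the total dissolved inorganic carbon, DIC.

[CO2*] = KH · pCO2 = 10^(−1.36) × 6370×10^-6 = 2.781×10^-4 mol/kg
α₀ = 1/(1 + K1/[H⁺] + K1K2/[H⁺]²) = 1/(1 + 10^+0.95 + 10^-0.95) = 0.09975
DIC = [CO2*]/α₀ = 2.781×10^-4 / 0.09975 = 2.79 mmol/kg

DIC = 2.79 mmol/kg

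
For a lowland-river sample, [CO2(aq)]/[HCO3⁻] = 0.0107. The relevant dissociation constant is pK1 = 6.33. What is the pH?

pH = 8.30

From K1 = [H⁺][HCO3⁻]/[CO2(aq)]:  pH = pK1 − log₁₀([CO2(aq)]/[HCO3⁻])
log₁₀(0.0107) = -1.971
pH = 6.33 − (-1.971) = 8.30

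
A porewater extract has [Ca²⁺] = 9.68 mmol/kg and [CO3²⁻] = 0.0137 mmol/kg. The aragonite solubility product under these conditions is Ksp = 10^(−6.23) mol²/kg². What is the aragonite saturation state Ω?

Ω = 0.225

Ksp = 10^(−6.23) = 5.888×10^-7
Ω = [Ca²⁺][CO3²⁻]/Ksp = (9.68×10^-3)(0.0137×10^-3) / 5.888×10^-7 = 0.225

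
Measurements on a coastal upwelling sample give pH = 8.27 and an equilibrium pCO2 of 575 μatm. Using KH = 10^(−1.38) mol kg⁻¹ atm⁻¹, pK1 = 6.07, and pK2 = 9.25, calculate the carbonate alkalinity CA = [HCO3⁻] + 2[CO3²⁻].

[CO2*] = KH · pCO2 = 10^(−1.38) × 575×10^-6 = 2.397×10^-5 mol/kg
α₀ = 1/(1 + K1/[H⁺] + K1K2/[H⁺]²) = 1/(1 + 10^+2.20 + 10^+1.22) = 0.005679
DIC = [CO2*]/α₀ = 2.397×10^-5 / 0.005679 = 4.221 mmol/kg
CA = (α₁ + 2α₂)·DIC = (0.9001 + 2×0.09425) × 4.221 = 4.59 mmol/kg

CA = 4.59 mmol/kg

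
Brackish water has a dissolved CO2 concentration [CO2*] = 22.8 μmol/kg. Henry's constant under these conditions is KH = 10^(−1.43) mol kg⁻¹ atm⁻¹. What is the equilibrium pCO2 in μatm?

KH = 10^(−1.43) = 3.715×10^-2 mol kg⁻¹ atm⁻¹
pCO2 = [CO2*]/KH = 22.8×10^-6 / 3.715×10^-2 = 6.14×10^-4 atm = 614 μatm

pCO2 = 614 μatm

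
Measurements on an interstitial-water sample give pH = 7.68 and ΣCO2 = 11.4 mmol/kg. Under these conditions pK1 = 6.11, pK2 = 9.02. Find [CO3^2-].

α₂ = 1 / (1 + [H⁺]/K2 + [H⁺]²/(K1K2)) = 1 / (1 + 10^+1.34 + 10^-0.23)
   = 1 / (1 + 21.878 + 0.58884) = 1/23.466 = 0.04261
[CO3²⁻] = α₂ × DIC = 0.04261 × 11.4 = 0.486 mmol/kg

[CO3²⁻] = 0.486 mmol/kg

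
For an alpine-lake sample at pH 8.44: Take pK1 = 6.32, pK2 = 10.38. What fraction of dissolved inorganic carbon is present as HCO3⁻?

α₁ = 1 / (1 + [H⁺]/K1 + K2/[H⁺]) = 1 / (1 + 10^-2.12 + 10^-1.94)
   = 1 / (1 + 0.0075858 + 0.011482) = 1/1.0191 = 0.9813

α₁ = 0.981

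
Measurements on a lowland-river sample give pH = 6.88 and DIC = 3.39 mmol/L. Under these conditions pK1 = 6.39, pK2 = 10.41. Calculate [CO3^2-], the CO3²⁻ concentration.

α₂ = 1 / (1 + [H⁺]/K2 + [H⁺]²/(K1K2)) = 1 / (1 + 10^+3.53 + 10^+3.04)
   = 1 / (1 + 3388.4 + 1096.5) = 1/4485.9 = 0.0002229
[CO3²⁻] = α₂ × DIC = 0.0002229 × 3.39 = 0.000756 mmol/L = 0.756 μmol/L

[CO3²⁻] = 0.756 μmol/L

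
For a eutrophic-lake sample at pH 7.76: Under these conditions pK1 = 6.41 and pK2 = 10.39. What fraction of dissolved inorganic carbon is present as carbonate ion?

α₂ = 1 / (1 + [H⁺]/K2 + [H⁺]²/(K1K2)) = 1 / (1 + 10^+2.63 + 10^+1.28)
   = 1 / (1 + 426.58 + 19.055) = 1/446.63 = 0.002239

α₂ = 0.00224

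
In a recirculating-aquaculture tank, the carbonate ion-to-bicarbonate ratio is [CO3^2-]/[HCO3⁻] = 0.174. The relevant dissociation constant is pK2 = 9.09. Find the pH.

pH = 8.33

From K2 = [H⁺][CO3^2-]/[HCO3⁻]:  pH = pK2 + log₁₀([CO3^2-]/[HCO3⁻])
log₁₀(0.174) = -0.759
pH = 9.09 + (-0.759) = 8.33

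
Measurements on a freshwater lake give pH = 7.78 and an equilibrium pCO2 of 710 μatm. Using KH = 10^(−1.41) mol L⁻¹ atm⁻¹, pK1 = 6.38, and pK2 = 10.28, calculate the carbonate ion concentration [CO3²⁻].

[CO2*] = KH · pCO2 = 10^(−1.41) × 710×10^-6 = 2.762×10^-5 mol/L
α₀ = 1/(1 + K1/[H⁺] + K1K2/[H⁺]²) = 1/(1 + 10^+1.40 + 10^-1.10) = 0.03817
DIC = [CO2*]/α₀ = 2.762×10^-5 / 0.03817 = 0.7237 mmol/L
[CO3²⁻] = α₂·DIC; α₂ = 0.003032, so [CO3²⁻] = 0.003032 × 0.7237 = 0.00219 mmol/L = 2.19 μmol/L

[CO3²⁻] = 2.19 μmol/L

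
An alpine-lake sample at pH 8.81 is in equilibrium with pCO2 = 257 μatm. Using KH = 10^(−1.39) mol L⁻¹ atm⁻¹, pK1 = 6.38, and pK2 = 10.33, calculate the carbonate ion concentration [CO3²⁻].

[CO2*] = KH · pCO2 = 10^(−1.39) × 257×10^-6 = 1.047×10^-5 mol/L
α₀ = 1/(1 + K1/[H⁺] + K1K2/[H⁺]²) = 1/(1 + 10^+2.43 + 10^+0.91) = 0.003593
DIC = [CO2*]/α₀ = 1.047×10^-5 / 0.003593 = 2.914 mmol/L
[CO3²⁻] = α₂·DIC; α₂ = 0.02921, so [CO3²⁻] = 0.02921 × 2.914 = 0.0851 mmol/L

[CO3²⁻] = 0.0851 mmol/L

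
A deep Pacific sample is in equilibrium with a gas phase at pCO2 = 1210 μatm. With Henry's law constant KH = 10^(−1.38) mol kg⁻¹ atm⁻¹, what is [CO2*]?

KH = 10^(−1.38) = 4.169×10^-2 mol kg⁻¹ atm⁻¹
[CO2*] = KH · pCO2 = 4.169×10^-2 × 1210×10^-6 atm = 5.04×10^-5 mol/kg

[CO2*] = 50.4 μmol/kg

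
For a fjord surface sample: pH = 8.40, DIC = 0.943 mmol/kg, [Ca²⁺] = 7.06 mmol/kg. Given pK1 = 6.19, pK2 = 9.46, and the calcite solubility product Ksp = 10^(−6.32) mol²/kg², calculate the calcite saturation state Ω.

Ω = 1.11

α₂ = 1 / (1 + [H⁺]/K2 + [H⁺]²/(K1K2)) = 1 / (1 + 10^+1.06 + 10^-1.15)
   = 1 / (1 + 11.482 + 0.070795) = 1/12.552 = 0.07967
[CO3²⁻] = α₂ × DIC = 0.07967 × 0.943 = 0.07513 mmol/kg
Ksp = 10^(−6.32) = 4.786×10^-7
Ω = [Ca²⁺][CO3²⁻]/Ksp = (7.06×10^-3)(7.513×10^-5) / 4.786×10^-7 = 1.11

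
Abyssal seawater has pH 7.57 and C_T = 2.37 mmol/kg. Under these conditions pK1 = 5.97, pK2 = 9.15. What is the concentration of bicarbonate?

[HCO3⁻] = 2.25 mmol/kg

α₁ = 1 / (1 + [H⁺]/K1 + K2/[H⁺]) = 1 / (1 + 10^-1.60 + 10^-1.58)
   = 1 / (1 + 0.025119 + 0.026303) = 1/1.0514 = 0.9511
[HCO3⁻] = α₁ × DIC = 0.9511 × 2.37 = 2.25 mmol/kg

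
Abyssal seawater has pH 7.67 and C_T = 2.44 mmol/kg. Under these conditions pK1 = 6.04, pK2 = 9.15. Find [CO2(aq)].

[CO2*] = 0.0541 mmol/kg

α₀ = 1 / (1 + K1/[H⁺] + K1K2/[H⁺]²) = 1 / (1 + 10^+1.63 + 10^+0.15)
   = 1 / (1 + 42.658 + 1.4125) = 1/45.070 = 0.02219
[CO2*] = α₀ × DIC = 0.02219 × 2.44 = 0.0541 mmol/kg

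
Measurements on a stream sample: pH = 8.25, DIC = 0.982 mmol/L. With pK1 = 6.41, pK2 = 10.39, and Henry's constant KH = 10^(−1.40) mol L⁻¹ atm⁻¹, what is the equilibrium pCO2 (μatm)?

pCO2 = 349 μatm

α₀ = 1 / (1 + K1/[H⁺] + K1K2/[H⁺]²) = 1 / (1 + 10^+1.84 + 10^-0.30)
   = 1 / (1 + 69.183 + 0.50119) = 1/70.684 = 0.01415
[CO2*] = α₀ × DIC = 0.01415 × 0.982 = 0.01389 mmol/L = 13.89 μmol/L
pCO2 = [CO2*]/KH = 1.389×10^-5 / 3.981×10^-2 = 349 μatm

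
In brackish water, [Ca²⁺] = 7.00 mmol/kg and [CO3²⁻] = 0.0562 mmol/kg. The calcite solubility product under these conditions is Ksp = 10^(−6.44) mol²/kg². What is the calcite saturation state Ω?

Ω = 1.08

Ksp = 10^(−6.44) = 3.631×10^-7
Ω = [Ca²⁺][CO3²⁻]/Ksp = (7.00×10^-3)(0.0562×10^-3) / 3.631×10^-7 = 1.08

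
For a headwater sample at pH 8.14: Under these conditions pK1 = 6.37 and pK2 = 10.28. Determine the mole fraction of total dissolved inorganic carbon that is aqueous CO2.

α₀ = 0.0166

α₀ = 1 / (1 + K1/[H⁺] + K1K2/[H⁺]²) = 1 / (1 + 10^+1.77 + 10^-0.37)
   = 1 / (1 + 58.884 + 0.42658) = 1/60.311 = 0.01658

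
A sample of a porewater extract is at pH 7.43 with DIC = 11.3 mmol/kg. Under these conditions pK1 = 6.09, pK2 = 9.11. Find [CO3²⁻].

[CO3²⁻] = 0.221 mmol/kg

α₂ = 1 / (1 + [H⁺]/K2 + [H⁺]²/(K1K2)) = 1 / (1 + 10^+1.68 + 10^+0.34)
   = 1 / (1 + 47.863 + 2.1878) = 1/51.051 = 0.01959
[CO3²⁻] = α₂ × DIC = 0.01959 × 11.3 = 0.221 mmol/kg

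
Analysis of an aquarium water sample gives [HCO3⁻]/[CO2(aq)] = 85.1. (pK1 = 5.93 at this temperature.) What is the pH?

pH = 7.86

From K1 = [H⁺][HCO3⁻]/[CO2(aq)]:  pH = pK1 + log₁₀([HCO3⁻]/[CO2(aq)])
log₁₀(85.1) = +1.930
pH = 5.93 + (+1.930) = 7.86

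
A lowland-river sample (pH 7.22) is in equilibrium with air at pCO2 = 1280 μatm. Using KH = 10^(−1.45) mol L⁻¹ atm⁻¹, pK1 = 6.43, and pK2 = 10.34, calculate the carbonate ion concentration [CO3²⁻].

[CO2*] = KH · pCO2 = 10^(−1.45) × 1280×10^-6 = 4.542×10^-5 mol/L
α₀ = 1/(1 + K1/[H⁺] + K1K2/[H⁺]²) = 1/(1 + 10^+0.79 + 10^-2.33) = 0.1395
DIC = [CO2*]/α₀ = 4.542×10^-5 / 0.1395 = 0.3257 mmol/L
[CO3²⁻] = α₂·DIC; α₂ = 0.0006523, so [CO3²⁻] = 0.0006523 × 0.3257 = 0.000212 mmol/L = 0.212 μmol/L

[CO3²⁻] = 0.212 μmol/L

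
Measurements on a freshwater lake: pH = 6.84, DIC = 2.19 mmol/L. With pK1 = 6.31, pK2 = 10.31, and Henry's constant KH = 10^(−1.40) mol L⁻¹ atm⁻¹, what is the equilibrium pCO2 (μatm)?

pCO2 = 1.25×10^4 μatm

α₀ = 1 / (1 + K1/[H⁺] + K1K2/[H⁺]²) = 1 / (1 + 10^+0.53 + 10^-2.94)
   = 1 / (1 + 3.3884 + 0.0011482) = 1/4.3896 = 0.2278
[CO2*] = α₀ × DIC = 0.2278 × 2.19 = 0.4989 mmol/L
pCO2 = [CO2*]/KH = 4.989×10^-4 / 3.981×10^-2 = 1.25×10^4 μatm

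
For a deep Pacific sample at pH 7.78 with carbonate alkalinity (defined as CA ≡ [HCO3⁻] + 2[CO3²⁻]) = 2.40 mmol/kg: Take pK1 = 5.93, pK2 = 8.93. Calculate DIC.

CA = [HCO3⁻] + 2[CO3²⁻] = (α₁ + 2α₂)·DIC
At pH 7.78: [H⁺]/K1 = 10^-1.85 = 0.014125, K2/[H⁺] = 10^-1.15 = 0.070795
α₁ = 1/(1 + 0.014125 + 0.070795) = 1/1.0849 = 0.9217; α₂ = α₁·K2/[H⁺] = 0.06525
α₁ + 2α₂ = 1.0522
DIC = CA / (α₁ + 2α₂) = 2.40 / 1.0522 = 2.28 mmol/kg

DIC = 2.28 mmol/kg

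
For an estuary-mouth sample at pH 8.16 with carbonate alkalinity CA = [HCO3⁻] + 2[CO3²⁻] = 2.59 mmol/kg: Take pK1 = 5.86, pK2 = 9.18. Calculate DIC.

DIC = 2.39 mmol/kg

CA = [HCO3⁻] + 2[CO3²⁻] = (α₁ + 2α₂)·DIC
At pH 8.16: [H⁺]/K1 = 10^-2.30 = 0.0050119, K2/[H⁺] = 10^-1.02 = 0.095499
α₁ = 1/(1 + 0.0050119 + 0.095499) = 1/1.1005 = 0.9087; α₂ = α₁·K2/[H⁺] = 0.08678
α₁ + 2α₂ = 1.0822
DIC = CA / (α₁ + 2α₂) = 2.59 / 1.0822 = 2.39 mmol/kg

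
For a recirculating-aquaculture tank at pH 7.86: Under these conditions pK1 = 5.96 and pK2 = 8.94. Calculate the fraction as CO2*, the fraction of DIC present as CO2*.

α₀ = 1 / (1 + K1/[H⁺] + K1K2/[H⁺]²) = 1 / (1 + 10^+1.90 + 10^+0.82)
   = 1 / (1 + 79.433 + 6.6069) = 1/87.040 = 0.01149

α₀ = 0.0115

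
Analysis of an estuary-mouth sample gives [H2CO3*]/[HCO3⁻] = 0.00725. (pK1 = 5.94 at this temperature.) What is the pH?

From K1 = [H⁺][HCO3⁻]/[H2CO3*]:  pH = pK1 − log₁₀([H2CO3*]/[HCO3⁻])
log₁₀(0.00725) = -2.140
pH = 5.94 − (-2.140) = 8.08

pH = 8.08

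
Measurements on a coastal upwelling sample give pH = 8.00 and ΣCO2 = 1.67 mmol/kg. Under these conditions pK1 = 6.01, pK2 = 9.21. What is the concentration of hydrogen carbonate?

α₁ = 1 / (1 + [H⁺]/K1 + K2/[H⁺]) = 1 / (1 + 10^-1.99 + 10^-1.21)
   = 1 / (1 + 0.010233 + 0.061660) = 1/1.0719 = 0.9329
[HCO3⁻] = α₁ × DIC = 0.9329 × 1.67 = 1.56 mmol/kg

[HCO3⁻] = 1.56 mmol/kg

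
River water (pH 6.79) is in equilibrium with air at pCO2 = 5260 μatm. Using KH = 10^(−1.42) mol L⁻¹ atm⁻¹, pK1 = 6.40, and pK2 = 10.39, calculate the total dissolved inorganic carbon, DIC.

[CO2*] = KH · pCO2 = 10^(−1.42) × 5260×10^-6 = 2.000×10^-4 mol/L
α₀ = 1/(1 + K1/[H⁺] + K1K2/[H⁺]²) = 1/(1 + 10^+0.39 + 10^-3.21) = 0.2894
DIC = [CO2*]/α₀ = 2.000×10^-4 / 0.2894 = 0.691 mmol/L

DIC = 0.691 mmol/L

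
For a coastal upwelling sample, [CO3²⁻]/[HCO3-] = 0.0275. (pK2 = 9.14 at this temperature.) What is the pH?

pH = 7.58

From K2 = [H⁺][CO3²⁻]/[HCO3-]:  pH = pK2 + log₁₀([CO3²⁻]/[HCO3-])
log₁₀(0.0275) = -1.561
pH = 9.14 + (-1.561) = 7.58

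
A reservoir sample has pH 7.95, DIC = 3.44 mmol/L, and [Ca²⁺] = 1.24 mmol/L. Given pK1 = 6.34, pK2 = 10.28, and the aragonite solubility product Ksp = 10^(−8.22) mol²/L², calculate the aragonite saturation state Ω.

Ω = 3.22

α₂ = 1 / (1 + [H⁺]/K2 + [H⁺]²/(K1K2)) = 1 / (1 + 10^+2.33 + 10^+0.72)
   = 1 / (1 + 213.80 + 5.2481) = 1/220.04 = 0.004545
[CO3²⁻] = α₂ × DIC = 0.004545 × 3.44 = 0.01563 mmol/L = 15.63 μmol/L
Ksp = 10^(−8.22) = 6.026×10^-9
Ω = [Ca²⁺][CO3²⁻]/Ksp = (1.24×10^-3)(1.563×10^-5) / 6.026×10^-9 = 3.22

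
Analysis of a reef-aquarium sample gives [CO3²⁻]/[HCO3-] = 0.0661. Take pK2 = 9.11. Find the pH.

From K2 = [H⁺][CO3²⁻]/[HCO3-]:  pH = pK2 + log₁₀([CO3²⁻]/[HCO3-])
log₁₀(0.0661) = -1.180
pH = 9.11 + (-1.180) = 7.93

pH = 7.93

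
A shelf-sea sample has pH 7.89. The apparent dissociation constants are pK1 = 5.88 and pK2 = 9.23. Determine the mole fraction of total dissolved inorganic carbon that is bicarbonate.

α₁ = 0.947

α₁ = 1 / (1 + [H⁺]/K1 + K2/[H⁺]) = 1 / (1 + 10^-2.01 + 10^-1.34)
   = 1 / (1 + 0.0097724 + 0.045709) = 1/1.0555 = 0.9474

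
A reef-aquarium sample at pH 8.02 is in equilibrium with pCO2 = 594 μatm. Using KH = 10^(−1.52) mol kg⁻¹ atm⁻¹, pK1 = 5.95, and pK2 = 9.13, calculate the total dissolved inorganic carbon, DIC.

DIC = 2.29 mmol/kg

[CO2*] = KH · pCO2 = 10^(−1.52) × 594×10^-6 = 1.794×10^-5 mol/kg
α₀ = 1/(1 + K1/[H⁺] + K1K2/[H⁺]²) = 1/(1 + 10^+2.07 + 10^+0.96) = 0.007836
DIC = [CO2*]/α₀ = 1.794×10^-5 / 0.007836 = 2.29 mmol/kg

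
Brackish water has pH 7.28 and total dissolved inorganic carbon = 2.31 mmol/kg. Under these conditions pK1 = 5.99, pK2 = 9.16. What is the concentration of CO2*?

α₀ = 1 / (1 + K1/[H⁺] + K1K2/[H⁺]²) = 1 / (1 + 10^+1.29 + 10^-0.59)
   = 1 / (1 + 19.498 + 0.25704) = 1/20.755 = 0.04818
[CO2*] = α₀ × DIC = 0.04818 × 2.31 = 0.111 mmol/kg

[CO2*] = 0.111 mmol/kg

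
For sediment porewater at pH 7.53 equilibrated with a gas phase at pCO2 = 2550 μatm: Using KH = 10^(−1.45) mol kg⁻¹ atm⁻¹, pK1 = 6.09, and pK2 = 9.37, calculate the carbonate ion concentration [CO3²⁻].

[CO3²⁻] = 0.0360 mmol/kg

[CO2*] = KH · pCO2 = 10^(−1.45) × 2550×10^-6 = 9.048×10^-5 mol/kg
α₀ = 1/(1 + K1/[H⁺] + K1K2/[H⁺]²) = 1/(1 + 10^+1.44 + 10^-0.40) = 0.03455
DIC = [CO2*]/α₀ = 9.048×10^-5 / 0.03455 = 2.618 mmol/kg
[CO3²⁻] = α₂·DIC; α₂ = 0.01376, so [CO3²⁻] = 0.01376 × 2.618 = 0.0360 mmol/kg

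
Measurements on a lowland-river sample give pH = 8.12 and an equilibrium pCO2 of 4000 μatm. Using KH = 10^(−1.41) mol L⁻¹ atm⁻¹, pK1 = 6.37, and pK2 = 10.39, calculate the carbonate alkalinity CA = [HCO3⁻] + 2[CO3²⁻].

CA = 8.85 mmol/L

[CO2*] = KH · pCO2 = 10^(−1.41) × 4000×10^-6 = 1.556×10^-4 mol/L
α₀ = 1/(1 + K1/[H⁺] + K1K2/[H⁺]²) = 1/(1 + 10^+1.75 + 10^-0.52) = 0.01738
DIC = [CO2*]/α₀ = 1.556×10^-4 / 0.01738 = 8.954 mmol/L
CA = (α₁ + 2α₂)·DIC = (0.9774 + 2×0.005249) × 8.954 = 8.85 mmol/L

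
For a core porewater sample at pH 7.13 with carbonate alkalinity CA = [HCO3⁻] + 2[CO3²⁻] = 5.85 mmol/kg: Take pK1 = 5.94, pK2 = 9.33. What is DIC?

CA = [HCO3⁻] + 2[CO3²⁻] = (α₁ + 2α₂)·DIC
At pH 7.13: [H⁺]/K1 = 10^-1.19 = 0.064565, K2/[H⁺] = 10^-2.20 = 0.0063096
α₁ = 1/(1 + 0.064565 + 0.0063096) = 1/1.0709 = 0.9338; α₂ = α₁·K2/[H⁺] = 0.005892
α₁ + 2α₂ = 0.9456
DIC = CA / (α₁ + 2α₂) = 5.85 / 0.9456 = 6.19 mmol/kg

DIC = 6.19 mmol/kg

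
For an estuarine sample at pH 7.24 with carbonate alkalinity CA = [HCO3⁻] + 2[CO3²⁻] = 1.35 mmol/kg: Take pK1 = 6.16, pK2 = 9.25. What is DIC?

DIC = 1.45 mmol/kg

CA = [HCO3⁻] + 2[CO3²⁻] = (α₁ + 2α₂)·DIC
At pH 7.24: [H⁺]/K1 = 10^-1.08 = 0.083176, K2/[H⁺] = 10^-2.01 = 0.0097724
α₁ = 1/(1 + 0.083176 + 0.0097724) = 1/1.0929 = 0.9150; α₂ = α₁·K2/[H⁺] = 0.008941
α₁ + 2α₂ = 0.9328
DIC = CA / (α₁ + 2α₂) = 1.35 / 0.9328 = 1.45 mmol/kg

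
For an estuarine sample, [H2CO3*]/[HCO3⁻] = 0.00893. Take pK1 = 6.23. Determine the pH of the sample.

From K1 = [H⁺][HCO3⁻]/[H2CO3*]:  pH = pK1 − log₁₀([H2CO3*]/[HCO3⁻])
log₁₀(0.00893) = -2.049
pH = 6.23 − (-2.049) = 8.28

pH = 8.28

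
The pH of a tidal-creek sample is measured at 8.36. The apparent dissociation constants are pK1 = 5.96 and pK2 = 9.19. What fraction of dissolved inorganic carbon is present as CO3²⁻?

α₂ = 1 / (1 + [H⁺]/K2 + [H⁺]²/(K1K2)) = 1 / (1 + 10^+0.83 + 10^-1.57)
   = 1 / (1 + 6.7608 + 0.026915) = 1/7.7877 = 0.1284

α₂ = 0.128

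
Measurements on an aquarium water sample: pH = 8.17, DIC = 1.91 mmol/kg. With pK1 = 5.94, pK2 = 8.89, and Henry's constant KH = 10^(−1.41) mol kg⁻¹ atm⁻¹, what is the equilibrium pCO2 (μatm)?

α₀ = 1 / (1 + K1/[H⁺] + K1K2/[H⁺]²) = 1 / (1 + 10^+2.23 + 10^+1.51)
   = 1 / (1 + 169.82 + 32.359) = 1/203.18 = 0.004922
[CO2*] = α₀ × DIC = 0.004922 × 1.91 = 0.009400 mmol/kg = 9.400 μmol/kg
pCO2 = [CO2*]/KH = 9.400×10^-6 / 3.890×10^-2 = 242 μatm

pCO2 = 242 μatm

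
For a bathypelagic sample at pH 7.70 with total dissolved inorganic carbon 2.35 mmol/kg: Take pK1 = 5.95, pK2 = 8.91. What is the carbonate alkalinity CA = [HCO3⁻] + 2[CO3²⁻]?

CA = [HCO3⁻] + 2[CO3²⁻] = (α₁ + 2α₂)·DIC
At pH 7.70: [H⁺]/K1 = 10^-1.75 = 0.017783, K2/[H⁺] = 10^-1.21 = 0.061660
α₁ = 1/(1 + 0.017783 + 0.061660) = 1/1.0794 = 0.9264; α₂ = α₁·K2/[H⁺] = 0.05712
α₁ + 2α₂ = 1.0406
CA = 1.0406 × 2.35 = 2.45 mmol/kg

CA = 2.45 mmol/kg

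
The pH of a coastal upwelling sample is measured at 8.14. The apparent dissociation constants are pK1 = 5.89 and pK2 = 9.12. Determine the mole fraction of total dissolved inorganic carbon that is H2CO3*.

α₀ = 1 / (1 + K1/[H⁺] + K1K2/[H⁺]²) = 1 / (1 + 10^+2.25 + 10^+1.27)
   = 1 / (1 + 177.83 + 18.621) = 1/197.45 = 0.005065

α₀ = 0.00506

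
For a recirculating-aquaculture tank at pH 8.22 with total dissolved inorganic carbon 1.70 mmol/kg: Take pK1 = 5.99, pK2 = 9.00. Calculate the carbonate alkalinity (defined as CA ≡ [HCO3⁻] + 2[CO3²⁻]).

CA = [HCO3⁻] + 2[CO3²⁻] = (α₁ + 2α₂)·DIC
At pH 8.22: [H⁺]/K1 = 10^-2.23 = 0.0058884, K2/[H⁺] = 10^-0.78 = 0.16596
α₁ = 1/(1 + 0.0058884 + 0.16596) = 1/1.1718 = 0.8534; α₂ = α₁·K2/[H⁺] = 0.1416
α₁ + 2α₂ = 1.1366
CA = 1.1366 × 1.70 = 1.93 mmol/kg

CA = 1.93 mmol/kg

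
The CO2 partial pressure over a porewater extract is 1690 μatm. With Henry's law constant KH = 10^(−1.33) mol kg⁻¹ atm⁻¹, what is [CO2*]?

KH = 10^(−1.33) = 4.677×10^-2 mol kg⁻¹ atm⁻¹
[CO2*] = KH · pCO2 = 4.677×10^-2 × 1690×10^-6 atm = 7.90×10^-5 mol/kg

[CO2*] = 79.0 μmol/kg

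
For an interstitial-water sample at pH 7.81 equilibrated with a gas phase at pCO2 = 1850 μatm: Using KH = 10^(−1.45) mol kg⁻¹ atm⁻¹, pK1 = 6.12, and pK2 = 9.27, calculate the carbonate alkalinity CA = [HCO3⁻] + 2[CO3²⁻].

CA = 3.44 mmol/kg

[CO2*] = KH · pCO2 = 10^(−1.45) × 1850×10^-6 = 6.564×10^-5 mol/kg
α₀ = 1/(1 + K1/[H⁺] + K1K2/[H⁺]²) = 1/(1 + 10^+1.69 + 10^+0.23) = 0.01935
DIC = [CO2*]/α₀ = 6.564×10^-5 / 0.01935 = 3.392 mmol/kg
CA = (α₁ + 2α₂)·DIC = (0.9478 + 2×0.03286) × 3.392 = 3.44 mmol/kg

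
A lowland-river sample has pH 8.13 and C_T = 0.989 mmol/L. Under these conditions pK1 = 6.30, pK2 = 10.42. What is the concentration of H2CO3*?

α₀ = 1 / (1 + K1/[H⁺] + K1K2/[H⁺]²) = 1 / (1 + 10^+1.83 + 10^-0.46)
   = 1 / (1 + 67.608 + 0.34674) = 1/68.955 = 0.01450
[CO2*] = α₀ × DIC = 0.01450 × 0.989 = 0.0143 mmol/L = 14.3 μmol/L

[CO2*] = 14.3 μmol/L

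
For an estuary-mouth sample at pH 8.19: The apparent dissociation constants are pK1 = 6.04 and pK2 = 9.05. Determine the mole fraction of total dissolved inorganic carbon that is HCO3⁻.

α₁ = 0.873

α₁ = 1 / (1 + [H⁺]/K1 + K2/[H⁺]) = 1 / (1 + 10^-2.15 + 10^-0.86)
   = 1 / (1 + 0.0070795 + 0.13804) = 1/1.1451 = 0.8733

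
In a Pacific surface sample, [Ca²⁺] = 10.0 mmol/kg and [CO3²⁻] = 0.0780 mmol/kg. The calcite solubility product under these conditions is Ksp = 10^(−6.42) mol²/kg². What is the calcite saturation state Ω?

Ksp = 10^(−6.42) = 3.802×10^-7
Ω = [Ca²⁺][CO3²⁻]/Ksp = (10.0×10^-3)(0.0780×10^-3) / 3.802×10^-7 = 2.05

Ω = 2.05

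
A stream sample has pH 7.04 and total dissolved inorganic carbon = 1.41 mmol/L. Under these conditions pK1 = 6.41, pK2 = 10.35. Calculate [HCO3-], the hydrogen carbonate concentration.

[HCO3⁻] = 1.14 mmol/L

α₁ = 1 / (1 + [H⁺]/K1 + K2/[H⁺]) = 1 / (1 + 10^-0.63 + 10^-3.31)
   = 1 / (1 + 0.23442 + 0.00048978) = 1/1.2349 = 0.8098
[HCO3⁻] = α₁ × DIC = 0.8098 × 1.41 = 1.14 mmol/L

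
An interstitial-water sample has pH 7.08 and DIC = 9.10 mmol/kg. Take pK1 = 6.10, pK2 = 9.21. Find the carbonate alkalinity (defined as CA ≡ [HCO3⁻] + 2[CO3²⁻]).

CA = [HCO3⁻] + 2[CO3²⁻] = (α₁ + 2α₂)·DIC
At pH 7.08: [H⁺]/K1 = 10^-0.98 = 0.10471, K2/[H⁺] = 10^-2.13 = 0.0074131
α₁ = 1/(1 + 0.10471 + 0.0074131) = 1/1.1121 = 0.8992; α₂ = α₁·K2/[H⁺] = 0.006666
α₁ + 2α₂ = 0.9125
CA = 0.9125 × 9.10 = 8.30 mmol/kg

CA = 8.30 mmol/kg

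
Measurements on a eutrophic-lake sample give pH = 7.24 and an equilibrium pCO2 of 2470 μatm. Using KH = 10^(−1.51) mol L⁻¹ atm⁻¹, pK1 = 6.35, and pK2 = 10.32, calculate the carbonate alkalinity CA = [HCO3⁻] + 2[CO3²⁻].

CA = 0.593 mmol/L

[CO2*] = KH · pCO2 = 10^(−1.51) × 2470×10^-6 = 7.633×10^-5 mol/L
α₀ = 1/(1 + K1/[H⁺] + K1K2/[H⁺]²) = 1/(1 + 10^+0.89 + 10^-2.19) = 0.1140
DIC = [CO2*]/α₀ = 7.633×10^-5 / 0.1140 = 0.6693 mmol/L
CA = (α₁ + 2α₂)·DIC = (0.8852 + 2×0.0007363) × 0.6693 = 0.593 mmol/L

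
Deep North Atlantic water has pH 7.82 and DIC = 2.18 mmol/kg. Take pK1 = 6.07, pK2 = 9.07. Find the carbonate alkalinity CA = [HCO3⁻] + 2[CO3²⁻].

CA = [HCO3⁻] + 2[CO3²⁻] = (α₁ + 2α₂)·DIC
At pH 7.82: [H⁺]/K1 = 10^-1.75 = 0.017783, K2/[H⁺] = 10^-1.25 = 0.056234
α₁ = 1/(1 + 0.017783 + 0.056234) = 1/1.0740 = 0.9311; α₂ = α₁·K2/[H⁺] = 0.05236
α₁ + 2α₂ = 1.0358
CA = 1.0358 × 2.18 = 2.26 mmol/kg

CA = 2.26 mmol/kg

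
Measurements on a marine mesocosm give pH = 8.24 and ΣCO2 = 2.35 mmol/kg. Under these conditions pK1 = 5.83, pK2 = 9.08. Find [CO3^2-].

α₂ = 1 / (1 + [H⁺]/K2 + [H⁺]²/(K1K2)) = 1 / (1 + 10^+0.84 + 10^-1.57)
   = 1 / (1 + 6.9183 + 0.026915) = 1/7.9452 = 0.1259
[CO3²⁻] = α₂ × DIC = 0.1259 × 2.35 = 0.296 mmol/kg

[CO3²⁻] = 0.296 mmol/kg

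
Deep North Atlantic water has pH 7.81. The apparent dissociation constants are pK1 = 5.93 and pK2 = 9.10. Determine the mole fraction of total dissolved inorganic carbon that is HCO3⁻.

α₁ = 1 / (1 + [H⁺]/K1 + K2/[H⁺]) = 1 / (1 + 10^-1.88 + 10^-1.29)
   = 1 / (1 + 0.013183 + 0.051286) = 1/1.0645 = 0.9394

α₁ = 0.939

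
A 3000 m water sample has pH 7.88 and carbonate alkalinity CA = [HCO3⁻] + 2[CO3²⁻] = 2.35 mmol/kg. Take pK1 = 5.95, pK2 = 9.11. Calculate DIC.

CA = [HCO3⁻] + 2[CO3²⁻] = (α₁ + 2α₂)·DIC
At pH 7.88: [H⁺]/K1 = 10^-1.93 = 0.011749, K2/[H⁺] = 10^-1.23 = 0.058884
α₁ = 1/(1 + 0.011749 + 0.058884) = 1/1.0706 = 0.9340; α₂ = α₁·K2/[H⁺] = 0.05500
α₁ + 2α₂ = 1.0440
DIC = CA / (α₁ + 2α₂) = 2.35 / 1.0440 = 2.25 mmol/kg

DIC = 2.25 mmol/kg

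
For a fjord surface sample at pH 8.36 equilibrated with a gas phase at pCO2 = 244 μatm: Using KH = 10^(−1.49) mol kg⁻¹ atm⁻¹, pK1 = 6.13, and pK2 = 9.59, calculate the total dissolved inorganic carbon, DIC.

[CO2*] = KH · pCO2 = 10^(−1.49) × 244×10^-6 = 7.896×10^-6 mol/kg
α₀ = 1/(1 + K1/[H⁺] + K1K2/[H⁺]²) = 1/(1 + 10^+2.23 + 10^+1.00) = 0.005530
DIC = [CO2*]/α₀ = 7.896×10^-6 / 0.005530 = 1.43 mmol/kg

DIC = 1.43 mmol/kg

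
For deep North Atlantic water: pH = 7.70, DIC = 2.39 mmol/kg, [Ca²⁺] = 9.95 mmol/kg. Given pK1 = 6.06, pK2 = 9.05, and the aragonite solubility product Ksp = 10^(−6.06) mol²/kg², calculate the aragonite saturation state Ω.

Ω = 1.14

α₂ = 1 / (1 + [H⁺]/K2 + [H⁺]²/(K1K2)) = 1 / (1 + 10^+1.35 + 10^-0.29)
   = 1 / (1 + 22.387 + 0.51286) = 1/23.900 = 0.04184
[CO3²⁻] = α₂ × DIC = 0.04184 × 2.39 = 0.1000 mmol/kg
Ksp = 10^(−6.06) = 8.710×10^-7
Ω = [Ca²⁺][CO3²⁻]/Ksp = (9.95×10^-3)(10.000×10^-5) / 8.710×10^-7 = 1.14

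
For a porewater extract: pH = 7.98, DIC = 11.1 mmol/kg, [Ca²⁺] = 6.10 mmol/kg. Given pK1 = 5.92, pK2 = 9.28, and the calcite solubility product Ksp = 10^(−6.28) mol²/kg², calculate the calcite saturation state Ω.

α₂ = 1 / (1 + [H⁺]/K2 + [H⁺]²/(K1K2)) = 1 / (1 + 10^+1.30 + 10^-0.76)
   = 1 / (1 + 19.953 + 0.17378) = 1/21.126 = 0.04733
[CO3²⁻] = α₂ × DIC = 0.04733 × 11.1 = 0.5254 mmol/kg
Ksp = 10^(−6.28) = 5.248×10^-7
Ω = [Ca²⁺][CO3²⁻]/Ksp = (6.10×10^-3)(5.254×10^-4) / 5.248×10^-7 = 6.11

Ω = 6.11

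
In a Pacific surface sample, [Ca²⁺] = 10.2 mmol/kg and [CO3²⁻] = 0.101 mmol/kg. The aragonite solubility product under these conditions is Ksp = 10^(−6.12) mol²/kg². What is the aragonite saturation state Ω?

Ksp = 10^(−6.12) = 7.586×10^-7
Ω = [Ca²⁺][CO3²⁻]/Ksp = (10.2×10^-3)(0.101×10^-3) / 7.586×10^-7 = 1.36

Ω = 1.36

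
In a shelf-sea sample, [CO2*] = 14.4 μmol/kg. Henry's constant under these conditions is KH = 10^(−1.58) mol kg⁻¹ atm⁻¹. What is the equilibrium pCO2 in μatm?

KH = 10^(−1.58) = 2.630×10^-2 mol kg⁻¹ atm⁻¹
pCO2 = [CO2*]/KH = 14.4×10^-6 / 2.630×10^-2 = 5.47×10^-4 atm = 547 μatm

pCO2 = 547 μatm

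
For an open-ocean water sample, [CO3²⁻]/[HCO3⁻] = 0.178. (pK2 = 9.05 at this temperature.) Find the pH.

pH = 8.30

From K2 = [H⁺][CO3²⁻]/[HCO3⁻]:  pH = pK2 + log₁₀([CO3²⁻]/[HCO3⁻])
log₁₀(0.178) = -0.750
pH = 9.05 + (-0.750) = 8.30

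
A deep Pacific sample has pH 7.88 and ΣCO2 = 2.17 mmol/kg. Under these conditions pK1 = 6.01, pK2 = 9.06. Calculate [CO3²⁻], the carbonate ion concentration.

[CO3²⁻] = 0.133 mmol/kg

α₂ = 1 / (1 + [H⁺]/K2 + [H⁺]²/(K1K2)) = 1 / (1 + 10^+1.18 + 10^-0.69)
   = 1 / (1 + 15.136 + 0.20417) = 1/16.340 = 0.06120
[CO3²⁻] = α₂ × DIC = 0.06120 × 2.17 = 0.133 mmol/kg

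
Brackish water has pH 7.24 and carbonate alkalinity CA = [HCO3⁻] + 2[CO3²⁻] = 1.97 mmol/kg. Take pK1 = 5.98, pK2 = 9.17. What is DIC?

CA = [HCO3⁻] + 2[CO3²⁻] = (α₁ + 2α₂)·DIC
At pH 7.24: [H⁺]/K1 = 10^-1.26 = 0.054954, K2/[H⁺] = 10^-1.93 = 0.011749
α₁ = 1/(1 + 0.054954 + 0.011749) = 1/1.0667 = 0.9375; α₂ = α₁·K2/[H⁺] = 0.01101
α₁ + 2α₂ = 0.9595
DIC = CA / (α₁ + 2α₂) = 1.97 / 0.9595 = 2.05 mmol/kg

DIC = 2.05 mmol/kg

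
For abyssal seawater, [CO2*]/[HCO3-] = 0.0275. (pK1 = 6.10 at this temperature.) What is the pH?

From K1 = [H⁺][HCO3-]/[CO2*]:  pH = pK1 − log₁₀([CO2*]/[HCO3-])
log₁₀(0.0275) = -1.561
pH = 6.10 − (-1.561) = 7.66

pH = 7.66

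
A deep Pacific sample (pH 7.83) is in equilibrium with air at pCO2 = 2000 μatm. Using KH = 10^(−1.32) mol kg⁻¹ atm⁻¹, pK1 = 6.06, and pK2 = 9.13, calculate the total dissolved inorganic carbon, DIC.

[CO2*] = KH · pCO2 = 10^(−1.32) × 2000×10^-6 = 9.573×10^-5 mol/kg
α₀ = 1/(1 + K1/[H⁺] + K1K2/[H⁺]²) = 1/(1 + 10^+1.77 + 10^+0.47) = 0.01591
DIC = [CO2*]/α₀ = 9.573×10^-5 / 0.01591 = 6.01 mmol/kg

DIC = 6.01 mmol/kg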